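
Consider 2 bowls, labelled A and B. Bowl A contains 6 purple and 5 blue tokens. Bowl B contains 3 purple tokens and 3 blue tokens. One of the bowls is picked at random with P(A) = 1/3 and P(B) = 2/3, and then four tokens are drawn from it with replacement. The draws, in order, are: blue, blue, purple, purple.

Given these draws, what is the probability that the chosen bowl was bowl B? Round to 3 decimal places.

The likelihood of the observed sequence under each hypothesis: P(data | bowl A) = (5/11)(5/11)(6/11)(6/11) = 0.061471; P(data | bowl B) = (3/6)(3/6)(3/6)(3/6) = 0.0625.
Multiplying each by its prior: 1/3 · 0.061471 = 0.02049, 2/3 · 0.0625 = 0.041667; these sum to 0.062157.
So P(bowl B | data) = (0.041667) / (0.062157) = 0.67034.

0.670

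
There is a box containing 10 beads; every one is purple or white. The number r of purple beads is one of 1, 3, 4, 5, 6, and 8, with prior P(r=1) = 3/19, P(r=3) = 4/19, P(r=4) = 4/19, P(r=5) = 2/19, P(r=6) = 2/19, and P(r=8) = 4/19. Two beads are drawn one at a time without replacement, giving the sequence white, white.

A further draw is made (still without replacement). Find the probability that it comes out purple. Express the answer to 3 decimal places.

The likelihood of the observed sequence under each hypothesis: P(data | r = 1) = (9/10)(8/9) = 4/5; P(data | r = 3) = (7/10)(6/9) = 7/15; P(data | r = 4) = (6/10)(5/9) = 1/3; P(data | r = 5) = (5/10)(4/9) = 2/9; P(data | r = 6) = (4/10)(3/9) = 2/15; P(data | r = 8) = (2/10)(1/9) = 1/45.
The prior-weighted likelihoods are 3/19 · 4/5 = 12/95, 4/19 · 7/15 = 28/285, 4/19 · 1/3 = 4/57, 2/19 · 2/9 = 4/171, 2/19 · 2/15 = 4/285, 4/19 · 1/45 = 4/855; with total 32/95.
Normalising, the posterior is P(r = 1 | data) = 3/8, P(r = 3 | data) = 7/24, P(r = 4 | data) = 5/24, P(r = 5 | data) = 5/72, P(r = 6 | data) = 1/24, P(r = 8 | data) = 1/72.
The predictive probability is P(purple next | data) = (1/8)(3/8) + (3/8)(7/24) + (1/2)(5/24) + (5/8)(5/72) + (3/4)(1/24) + (1)(1/72) = 67/192.

0.349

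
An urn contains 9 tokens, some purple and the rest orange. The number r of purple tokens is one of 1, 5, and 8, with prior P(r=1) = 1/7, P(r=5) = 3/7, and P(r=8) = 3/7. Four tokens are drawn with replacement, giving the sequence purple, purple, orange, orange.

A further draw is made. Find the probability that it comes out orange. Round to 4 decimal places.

The likelihood of the observed sequence under each hypothesis: P(data | r = 1) = (1/9)(1/9)(8/9)(8/9) = 0.0097546; P(data | r = 5) = (5/9)(5/9)(4/9)(4/9) = 0.060966; P(data | r = 8) = (8/9)(8/9)(1/9)(1/9) = 0.0097546.
The prior-weighted likelihoods are 1/7 · 0.0097546 = 0.0013935, 3/7 · 0.060966 = 0.026128, 3/7 · 0.0097546 = 0.0041805; with total 0.031702.
Dividing through by the total gives posterior P(r = 1 | data) = 0.043956, P(r = 5 | data) = 0.82418, P(r = 8 | data) = 0.13187.
The predictive probability is P(orange next | data) = (8/9)(0.043956) + (4/9)(0.82418) + (1/9)(0.13187) = 0.42002.

0.4200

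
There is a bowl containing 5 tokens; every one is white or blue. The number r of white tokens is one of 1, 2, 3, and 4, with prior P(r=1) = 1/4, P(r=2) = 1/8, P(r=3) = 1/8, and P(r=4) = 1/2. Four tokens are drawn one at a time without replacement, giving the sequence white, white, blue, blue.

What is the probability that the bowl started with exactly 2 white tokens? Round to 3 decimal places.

Under each hypothesis, the probability of the observed sequence is: P(data | r = 1) = (1/5)(0/4) = 0; P(data | r = 2) = (2/5)(1/4)(3/3)(2/2) = 1/10; P(data | r = 3) = (3/5)(2/4)(2/3)(1/2) = 1/10; P(data | r = 4) = (4/5)(3/4)(1/3)(0/2) = 0.
The prior-weighted likelihoods are 1/4 · 0 = 0, 1/8 · 1/10 = 1/80, 1/8 · 1/10 = 1/80, 1/2 · 0 = 0; these sum to 1/40.
By Bayes' rule, P(r = 2 | data) = (1/80) / (1/40) = 1/2.

0.500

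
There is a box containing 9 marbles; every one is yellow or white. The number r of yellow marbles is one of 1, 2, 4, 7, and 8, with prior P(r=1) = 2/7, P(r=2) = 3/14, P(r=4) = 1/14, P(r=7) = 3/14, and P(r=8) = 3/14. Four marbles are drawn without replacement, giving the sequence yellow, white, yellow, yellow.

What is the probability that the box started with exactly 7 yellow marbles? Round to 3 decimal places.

For each hypothesis, P(data | H) works out to: P(data | r = 1) = (1/9)(8/8)(0/7) = 0; P(data | r = 2) = (2/9)(7/8)(1/7)(0/6) = 0; P(data | r = 4) = (4/9)(5/8)(3/7)(2/6) = 0.039683; P(data | r = 7) = (7/9)(2/8)(6/7)(5/6) = 0.13889; P(data | r = 8) = (8/9)(1/8)(7/7)(6/6) = 0.11111.
Multiplying each by its prior: 2/7 · 0 = 0, 3/14 · 0 = 0, 1/14 · 0.039683 = 0.0028345, 3/14 · 0.13889 = 0.029762, 3/14 · 0.11111 = 0.02381; with total 0.056406.
Hence P(r = 7 | data) = (0.029762) / (0.056406) = 0.52764.

0.528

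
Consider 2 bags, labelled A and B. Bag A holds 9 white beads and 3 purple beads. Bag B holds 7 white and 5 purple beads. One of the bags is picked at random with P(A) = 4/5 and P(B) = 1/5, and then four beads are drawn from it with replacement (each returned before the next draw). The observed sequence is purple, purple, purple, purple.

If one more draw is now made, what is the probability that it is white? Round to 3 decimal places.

0.640

The likelihood of the observed sequence under each hypothesis: P(data | bag A) = (3/12)(3/12)(3/12)(3/12) = 0.0039062; P(data | bag B) = (5/12)(5/12)(5/12)(5/12) = 0.030141.
Weighting by the prior gives 4/5 · 0.0039062 = 0.003125, 1/5 · 0.030141 = 0.0060282; summing to 0.0091532.
The posterior is then P(bag A | data) = 0.34141, P(bag B | data) = 0.65859.
So P(white next | data) = Σ P(white next | H) P(H | data) = (3/4)(0.34141) + (7/12)(0.65859) = 0.64024.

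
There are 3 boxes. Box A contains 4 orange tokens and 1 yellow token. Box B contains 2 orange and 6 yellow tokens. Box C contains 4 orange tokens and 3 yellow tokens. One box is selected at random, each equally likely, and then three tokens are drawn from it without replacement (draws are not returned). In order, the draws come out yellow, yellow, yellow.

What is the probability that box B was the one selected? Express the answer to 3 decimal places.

Under each hypothesis, the probability of the observed sequence is: P(data | box A) = (1/5)(0/4) = 0; P(data | box B) = (6/8)(5/7)(4/6) = 5/14; P(data | box C) = (3/7)(2/6)(1/5) = 1/35.
Multiplying each by its prior: 1/3 · 0 = 0, 1/3 · 5/14 = 5/42, 1/3 · 1/35 = 1/105; with total 9/70.
So P(box B | data) = (5/42) / (9/70) = 25/27.

0.926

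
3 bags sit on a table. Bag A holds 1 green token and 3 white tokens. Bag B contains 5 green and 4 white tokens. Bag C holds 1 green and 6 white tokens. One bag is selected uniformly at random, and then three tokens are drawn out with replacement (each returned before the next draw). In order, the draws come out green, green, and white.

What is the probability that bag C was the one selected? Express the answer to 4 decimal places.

For each hypothesis, P(data | H) works out to: P(data | bag A) = (1/4)(1/4)(3/4) = 0.046875; P(data | bag B) = (5/9)(5/9)(4/9) = 0.13717; P(data | bag C) = (1/7)(1/7)(6/7) = 0.017493.
Multiplying each by its prior: 1/3 · 0.046875 = 0.015625, 1/3 · 0.13717 = 0.045725, 1/3 · 0.017493 = 0.0058309; these sum to 0.067181.
Therefore the posterior P(bag C | data) = (0.0058309) / (0.067181) = 0.086794.

0.0868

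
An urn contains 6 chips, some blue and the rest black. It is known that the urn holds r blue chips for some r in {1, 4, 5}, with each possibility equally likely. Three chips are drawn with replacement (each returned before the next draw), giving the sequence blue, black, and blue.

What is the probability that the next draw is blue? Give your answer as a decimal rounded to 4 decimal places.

Compute the likelihood of the observed sequence for each case: P(data | r = 1) = (1/6)(5/6)(1/6) = 5/216; P(data | r = 4) = (4/6)(2/6)(4/6) = 4/27; P(data | r = 5) = (5/6)(1/6)(5/6) = 25/216.
Multiplying each by its prior: 1/3 · 5/216 = 5/648, 1/3 · 4/27 = 4/81, 1/3 · 25/216 = 25/648; with total 31/324.
The posterior is then P(r = 1 | data) = 5/62, P(r = 4 | data) = 16/31, P(r = 5 | data) = 25/62.
The predictive probability is P(blue next | data) = (1/6)(5/62) + (2/3)(16/31) + (5/6)(25/62) = 43/62.

0.6935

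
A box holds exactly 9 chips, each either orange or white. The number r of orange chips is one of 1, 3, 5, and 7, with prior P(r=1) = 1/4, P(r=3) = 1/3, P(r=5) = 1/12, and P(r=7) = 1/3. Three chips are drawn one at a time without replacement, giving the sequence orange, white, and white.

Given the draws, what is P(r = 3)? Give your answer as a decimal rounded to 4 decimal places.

For each hypothesis, P(data | H) works out to: P(data | r = 1) = (1/9)(8/8)(7/7) = 1/9; P(data | r = 3) = (3/9)(6/8)(5/7) = 5/28; P(data | r = 5) = (5/9)(4/8)(3/7) = 5/42; P(data | r = 7) = (7/9)(2/8)(1/7) = 1/36.
The prior-weighted likelihoods are 1/4 · 1/9 = 1/36, 1/3 · 5/28 = 5/84, 1/12 · 5/42 = 5/504, 1/3 · 1/36 = 1/108; these sum to 23/216.
By Bayes' rule, P(r = 3 | data) = (5/84) / (23/216) = 90/161.

0.5590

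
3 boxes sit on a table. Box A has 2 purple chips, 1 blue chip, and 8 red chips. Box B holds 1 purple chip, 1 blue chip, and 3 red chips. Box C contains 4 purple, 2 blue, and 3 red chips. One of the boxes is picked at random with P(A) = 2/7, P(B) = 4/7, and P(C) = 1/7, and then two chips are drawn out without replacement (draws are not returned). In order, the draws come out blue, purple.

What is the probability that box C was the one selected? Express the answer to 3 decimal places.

Compute the likelihood of the observed sequence for each case: P(data | box A) = (1/11)(2/10) = 0.018182; P(data | box B) = (1/5)(1/4) = 0.05; P(data | box C) = (2/9)(4/8) = 0.11111.
Weighting by the prior gives 2/7 · 0.018182 = 0.0051948, 4/7 · 0.05 = 0.028571, 1/7 · 0.11111 = 0.015873; these sum to 0.049639.
Therefore the posterior P(box C | data) = (0.015873) / (0.049639) = 0.31977.

0.320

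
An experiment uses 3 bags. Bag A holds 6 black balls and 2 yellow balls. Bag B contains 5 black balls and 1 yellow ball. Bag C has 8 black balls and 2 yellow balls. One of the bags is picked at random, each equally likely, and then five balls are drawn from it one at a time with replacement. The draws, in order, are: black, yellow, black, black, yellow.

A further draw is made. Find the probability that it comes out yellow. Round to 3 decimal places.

0.212

Under each hypothesis, the probability of the observed sequence is: P(data | bag A) = (6/8)(2/8)(6/8)(6/8)(2/8) = 0.026367; P(data | bag B) = (5/6)(1/6)(5/6)(5/6)(1/6) = 0.016075; P(data | bag C) = (8/10)(2/10)(8/10)(8/10)(2/10) = 0.02048.
Multiplying each by its prior: 1/3 · 0.026367 = 0.0087891, 1/3 · 0.016075 = 0.0053584, 1/3 · 0.02048 = 0.0068267; these sum to 0.020974.
The posterior is then P(bag A | data) = 0.41904, P(bag B | data) = 0.25548, P(bag C | data) = 0.32548.
Averaging over the posterior, P(yellow next | data) = (1/4)(0.41904) + (1/6)(0.25548) + (1/5)(0.32548) = 0.21244.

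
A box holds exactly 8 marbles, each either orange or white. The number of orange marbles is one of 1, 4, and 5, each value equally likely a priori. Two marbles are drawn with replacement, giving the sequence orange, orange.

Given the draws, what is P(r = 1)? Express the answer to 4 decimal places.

For each hypothesis, P(data | H) works out to: P(data | r = 1) = (1/8)(1/8) = 1/64; P(data | r = 4) = (4/8)(4/8) = 1/4; P(data | r = 5) = (5/8)(5/8) = 25/64.
Multiplying each by its prior: 1/3 · 1/64 = 1/192, 1/3 · 1/4 = 1/12, 1/3 · 25/64 = 25/192; summing to 7/32.
By Bayes' rule, P(r = 1 | data) = (1/192) / (7/32) = 1/42.

0.0238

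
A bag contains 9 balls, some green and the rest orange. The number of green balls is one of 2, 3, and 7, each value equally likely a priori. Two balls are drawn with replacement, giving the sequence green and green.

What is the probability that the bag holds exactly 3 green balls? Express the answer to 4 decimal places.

0.1452

Compute the likelihood of the observed sequence for each case: P(data | r = 2) = (2/9)(2/9) = 4/81; P(data | r = 3) = (3/9)(3/9) = 1/9; P(data | r = 7) = (7/9)(7/9) = 49/81.
The prior-weighted likelihoods are 1/3 · 4/81 = 4/243, 1/3 · 1/9 = 1/27, 1/3 · 49/81 = 49/243; summing to 62/243.
By Bayes' rule, P(r = 3 | data) = (1/27) / (62/243) = 9/62.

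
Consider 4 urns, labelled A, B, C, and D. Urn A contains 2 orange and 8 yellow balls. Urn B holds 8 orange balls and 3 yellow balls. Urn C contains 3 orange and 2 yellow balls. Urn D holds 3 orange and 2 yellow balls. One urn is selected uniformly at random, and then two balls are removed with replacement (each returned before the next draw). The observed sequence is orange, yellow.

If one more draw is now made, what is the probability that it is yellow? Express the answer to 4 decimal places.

0.4462

For each hypothesis, P(data | H) works out to: P(data | urn A) = (2/10)(8/10) = 0.16; P(data | urn B) = (8/11)(3/11) = 0.19835; P(data | urn C) = (3/5)(2/5) = 0.24; P(data | urn D) = (3/5)(2/5) = 0.24.
The prior-weighted likelihoods are 1/4 · 0.16 = 0.04, 1/4 · 0.19835 = 0.049587, 1/4 · 0.24 = 0.06, 1/4 · 0.24 = 0.06; with total 0.20959.
The posterior is then P(urn A | data) = 0.19085, P(urn B | data) = 0.23659, P(urn C | data) = 0.28628, P(urn D | data) = 0.28628.
The predictive probability is P(yellow next | data) = (4/5)(0.19085) + (3/11)(0.23659) + (2/5)(0.28628) + (2/5)(0.28628) = 0.44623.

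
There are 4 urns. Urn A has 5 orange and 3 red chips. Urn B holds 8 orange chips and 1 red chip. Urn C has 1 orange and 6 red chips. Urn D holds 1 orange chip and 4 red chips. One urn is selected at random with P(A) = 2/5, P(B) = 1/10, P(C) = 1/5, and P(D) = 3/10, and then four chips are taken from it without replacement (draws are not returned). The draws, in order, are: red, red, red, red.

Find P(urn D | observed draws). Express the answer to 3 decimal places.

For each hypothesis, P(data | H) works out to: P(data | urn A) = (3/8)(2/7)(1/6)(0/5) = 0; P(data | urn B) = (1/9)(0/8) = 0; P(data | urn C) = (6/7)(5/6)(4/5)(3/4) = 3/7; P(data | urn D) = (4/5)(3/4)(2/3)(1/2) = 1/5.
Multiplying each by its prior: 2/5 · 0 = 0, 1/10 · 0 = 0, 1/5 · 3/7 = 3/35, 3/10 · 1/5 = 3/50; with total 51/350.
By Bayes' rule, P(urn D | data) = (3/50) / (51/350) = 7/17.

0.412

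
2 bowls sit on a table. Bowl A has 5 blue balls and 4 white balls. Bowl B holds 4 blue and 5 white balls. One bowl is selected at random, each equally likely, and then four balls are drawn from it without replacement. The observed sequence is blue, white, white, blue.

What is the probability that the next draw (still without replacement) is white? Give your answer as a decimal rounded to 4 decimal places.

For each hypothesis, P(data | H) works out to: P(data | bowl A) = (5/9)(4/8)(3/7)(4/6) = 5/63; P(data | bowl B) = (4/9)(5/8)(4/7)(3/6) = 5/63.
The prior-weighted likelihoods are 1/2 · 5/63 = 5/126, 1/2 · 5/63 = 5/126; these sum to 5/63.
Dividing through by the total gives posterior P(bowl A | data) = 1/2, P(bowl B | data) = 1/2.
The predictive probability is P(white next | data) = (2/5)(1/2) + (3/5)(1/2) = 1/2.

0.5000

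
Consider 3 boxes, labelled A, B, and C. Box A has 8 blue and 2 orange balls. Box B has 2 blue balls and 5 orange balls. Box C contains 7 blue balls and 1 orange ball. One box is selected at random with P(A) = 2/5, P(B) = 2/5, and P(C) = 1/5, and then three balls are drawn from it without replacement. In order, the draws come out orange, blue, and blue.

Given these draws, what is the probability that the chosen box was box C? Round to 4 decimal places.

0.2353

The likelihood of the observed sequence under each hypothesis: P(data | box A) = (2/10)(8/9)(7/8) = 0.15556; P(data | box B) = (5/7)(2/6)(1/5) = 0.047619; P(data | box C) = (1/8)(7/7)(6/6) = 0.125.
Weighting by the prior gives 2/5 · 0.15556 = 0.062222, 2/5 · 0.047619 = 0.019048, 1/5 · 0.125 = 0.025; summing to 0.10627.
By Bayes' rule, P(box C | data) = (0.025) / (0.10627) = 0.23525.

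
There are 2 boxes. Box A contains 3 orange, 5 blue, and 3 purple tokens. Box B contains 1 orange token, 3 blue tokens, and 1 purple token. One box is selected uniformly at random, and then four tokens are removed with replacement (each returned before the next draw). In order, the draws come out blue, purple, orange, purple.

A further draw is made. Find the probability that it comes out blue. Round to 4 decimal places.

0.5043

For each hypothesis, P(data | H) works out to: P(data | box A) = (5/11)(3/11)(3/11)(3/11) = 0.0092207; P(data | box B) = (3/5)(1/5)(1/5)(1/5) = 0.0048.
Weighting by the prior gives 1/2 · 0.0092207 = 0.0046103, 1/2 · 0.0048 = 0.0024; these sum to 0.0070103.
The posterior is then P(box A | data) = 0.65765, P(box B | data) = 0.34235.
Averaging over the posterior, P(blue next | data) = (5/11)(0.65765) + (3/5)(0.34235) = 0.50434.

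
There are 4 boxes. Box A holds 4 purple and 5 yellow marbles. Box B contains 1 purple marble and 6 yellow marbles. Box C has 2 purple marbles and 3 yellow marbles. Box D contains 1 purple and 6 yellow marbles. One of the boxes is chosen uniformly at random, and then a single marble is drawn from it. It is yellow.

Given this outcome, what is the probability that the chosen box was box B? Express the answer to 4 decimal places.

0.2987

Under each hypothesis, the probability of this draw is: P(data | box A) = (5/9) = 5/9; P(data | box B) = (6/7) = 6/7; P(data | box C) = (3/5) = 3/5; P(data | box D) = (6/7) = 6/7.
Weighting by the prior gives 1/4 · 5/9 = 5/36, 1/4 · 6/7 = 3/14, 1/4 · 3/5 = 3/20, 1/4 · 6/7 = 3/14; with total 226/315.
So P(box B | data) = (3/14) / (226/315) = 135/452.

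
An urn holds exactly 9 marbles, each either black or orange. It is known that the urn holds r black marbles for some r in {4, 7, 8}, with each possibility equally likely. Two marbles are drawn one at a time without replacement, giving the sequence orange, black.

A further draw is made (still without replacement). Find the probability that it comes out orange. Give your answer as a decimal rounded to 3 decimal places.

For each hypothesis, P(data | H) works out to: P(data | r = 4) = (5/9)(4/8) = 5/18; P(data | r = 7) = (2/9)(7/8) = 7/36; P(data | r = 8) = (1/9)(8/8) = 1/9.
Multiplying each by its prior: 1/3 · 5/18 = 5/54, 1/3 · 7/36 = 7/108, 1/3 · 1/9 = 1/27; summing to 7/36.
Dividing through by the total gives posterior P(r = 4 | data) = 10/21, P(r = 7 | data) = 1/3, P(r = 8 | data) = 4/21.
So P(orange next | data) = Σ P(orange next | H) P(H | data) = (4/7)(10/21) + (1/7)(1/3) + (0)(4/21) = 47/147.

0.320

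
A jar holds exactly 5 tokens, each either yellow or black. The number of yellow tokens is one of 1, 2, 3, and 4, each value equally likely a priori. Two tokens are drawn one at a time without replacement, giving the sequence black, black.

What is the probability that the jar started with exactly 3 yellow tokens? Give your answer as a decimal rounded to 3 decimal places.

Compute the likelihood of the observed sequence for each case: P(data | r = 1) = (4/5)(3/4) = 3/5; P(data | r = 2) = (3/5)(2/4) = 3/10; P(data | r = 3) = (2/5)(1/4) = 1/10; P(data | r = 4) = (1/5)(0/4) = 0.
Multiplying each by its prior: 1/4 · 3/5 = 3/20, 1/4 · 3/10 = 3/40, 1/4 · 1/10 = 1/40, 1/4 · 0 = 0; summing to 1/4.
Therefore the posterior P(r = 3 | data) = (1/40) / (1/4) = 1/10.

0.100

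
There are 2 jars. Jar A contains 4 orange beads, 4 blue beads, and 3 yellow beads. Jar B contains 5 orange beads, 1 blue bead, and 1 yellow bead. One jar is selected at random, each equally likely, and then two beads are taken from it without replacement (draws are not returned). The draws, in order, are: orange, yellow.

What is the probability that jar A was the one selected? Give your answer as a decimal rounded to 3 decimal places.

0.478

Under each hypothesis, the probability of the observed sequence is: P(data | jar A) = (4/11)(3/10) = 0.10909; P(data | jar B) = (5/7)(1/6) = 0.11905.
Weighting by the prior gives 1/2 · 0.10909 = 0.054545, 1/2 · 0.11905 = 0.059524; summing to 0.11407.
Hence P(jar A | data) = (0.054545) / (0.11407) = 0.47818.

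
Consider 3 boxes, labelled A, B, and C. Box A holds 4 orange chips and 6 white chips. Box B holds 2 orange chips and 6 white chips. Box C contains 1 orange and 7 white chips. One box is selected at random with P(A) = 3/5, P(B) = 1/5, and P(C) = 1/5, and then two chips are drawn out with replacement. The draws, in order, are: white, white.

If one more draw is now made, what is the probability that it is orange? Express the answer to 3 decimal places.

0.278

Compute the likelihood of the observed sequence for each case: P(data | box A) = (6/10)(6/10) = 0.36; P(data | box B) = (6/8)(6/8) = 0.5625; P(data | box C) = (7/8)(7/8) = 0.76562.
Weighting by the prior gives 3/5 · 0.36 = 0.216, 1/5 · 0.5625 = 0.1125, 1/5 · 0.76562 = 0.15313; these sum to 0.48163.
The posterior is then P(box A | data) = 0.44848, P(box B | data) = 0.23358, P(box C | data) = 0.31793.
So P(orange next | data) = Σ P(orange next | H) P(H | data) = (2/5)(0.44848) + (1/4)(0.23358) + (1/8)(0.31793) = 0.27753.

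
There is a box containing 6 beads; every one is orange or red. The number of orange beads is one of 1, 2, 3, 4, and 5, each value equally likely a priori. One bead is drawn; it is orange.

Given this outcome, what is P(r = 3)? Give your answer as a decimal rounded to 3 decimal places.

Compute the likelihood of this draw for each case: P(data | r = 1) = (1/6) = 1/6; P(data | r = 2) = (2/6) = 1/3; P(data | r = 3) = (3/6) = 1/2; P(data | r = 4) = (4/6) = 2/3; P(data | r = 5) = (5/6) = 5/6.
Multiplying each by its prior: 1/5 · 1/6 = 1/30, 1/5 · 1/3 = 1/15, 1/5 · 1/2 = 1/10, 1/5 · 2/3 = 2/15, 1/5 · 5/6 = 1/6; these sum to 1/2.
By Bayes' rule, P(r = 3 | data) = (1/10) / (1/2) = 1/5.

0.200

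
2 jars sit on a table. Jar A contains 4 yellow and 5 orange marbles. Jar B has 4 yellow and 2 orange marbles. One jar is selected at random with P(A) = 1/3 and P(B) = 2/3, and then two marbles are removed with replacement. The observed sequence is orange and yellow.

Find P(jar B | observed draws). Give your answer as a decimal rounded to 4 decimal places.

Under each hypothesis, the probability of the observed sequence is: P(data | jar A) = (5/9)(4/9) = 20/81; P(data | jar B) = (2/6)(4/6) = 2/9.
Weighting by the prior gives 1/3 · 20/81 = 20/243, 2/3 · 2/9 = 4/27; summing to 56/243.
Therefore the posterior P(jar B | data) = (4/27) / (56/243) = 9/14.

0.6429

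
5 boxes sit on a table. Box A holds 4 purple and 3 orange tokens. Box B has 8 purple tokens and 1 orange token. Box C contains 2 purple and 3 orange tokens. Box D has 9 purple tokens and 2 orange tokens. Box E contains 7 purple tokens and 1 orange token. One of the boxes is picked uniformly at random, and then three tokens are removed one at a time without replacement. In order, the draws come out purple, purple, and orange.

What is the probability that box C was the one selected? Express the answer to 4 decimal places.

0.1531

For each hypothesis, P(data | H) works out to: P(data | box A) = (4/7)(3/6)(3/5) = 0.17143; P(data | box B) = (8/9)(7/8)(1/7) = 0.11111; P(data | box C) = (2/5)(1/4)(3/3) = 0.1; P(data | box D) = (9/11)(8/10)(2/9) = 0.14545; P(data | box E) = (7/8)(6/7)(1/6) = 0.125.
Multiplying each by its prior: 1/5 · 0.17143 = 0.034286, 1/5 · 0.11111 = 0.022222, 1/5 · 0.1 = 0.02, 1/5 · 0.14545 = 0.029091, 1/5 · 0.125 = 0.025; summing to 0.1306.
Hence P(box C | data) = (0.02) / (0.1306) = 0.15314.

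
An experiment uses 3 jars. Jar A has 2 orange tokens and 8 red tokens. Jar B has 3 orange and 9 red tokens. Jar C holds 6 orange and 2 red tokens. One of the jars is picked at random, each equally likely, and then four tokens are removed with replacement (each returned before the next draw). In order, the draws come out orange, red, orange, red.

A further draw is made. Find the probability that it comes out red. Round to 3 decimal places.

The likelihood of the observed sequence under each hypothesis: P(data | jar A) = (2/10)(8/10)(2/10)(8/10) = 0.0256; P(data | jar B) = (3/12)(9/12)(3/12)(9/12) = 0.035156; P(data | jar C) = (6/8)(2/8)(6/8)(2/8) = 0.035156.
Weighting by the prior gives 1/3 · 0.0256 = 0.0085333, 1/3 · 0.035156 = 0.011719, 1/3 · 0.035156 = 0.011719; with total 0.031971.
Dividing through by the total gives posterior P(jar A | data) = 0.26691, P(jar B | data) = 0.36655, P(jar C | data) = 0.36655.
Averaging over the posterior, P(red next | data) = (4/5)(0.26691) + (3/4)(0.36655) + (1/4)(0.36655) = 0.58007.

0.580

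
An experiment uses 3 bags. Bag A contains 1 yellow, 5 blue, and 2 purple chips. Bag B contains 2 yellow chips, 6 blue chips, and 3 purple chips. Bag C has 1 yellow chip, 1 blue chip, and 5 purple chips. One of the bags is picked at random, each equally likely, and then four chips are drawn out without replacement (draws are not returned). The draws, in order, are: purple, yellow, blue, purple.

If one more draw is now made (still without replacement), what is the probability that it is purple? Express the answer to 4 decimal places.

0.6462

The likelihood of the observed sequence under each hypothesis: P(data | bag A) = (2/8)(1/7)(5/6)(1/5) = 0.0059524; P(data | bag B) = (3/11)(2/10)(6/9)(2/8) = 0.0090909; P(data | bag C) = (5/7)(1/6)(1/5)(4/4) = 0.02381.
Weighting by the prior gives 1/3 · 0.0059524 = 0.0019841, 1/3 · 0.0090909 = 0.0030303, 1/3 · 0.02381 = 0.0079365; summing to 0.012951.
Dividing through by the total gives posterior P(bag A | data) = 0.1532, P(bag B | data) = 0.23398, P(bag C | data) = 0.61281.
The predictive probability is P(purple next | data) = (0)(0.1532) + (1/7)(0.23398) + (1)(0.61281) = 0.64624.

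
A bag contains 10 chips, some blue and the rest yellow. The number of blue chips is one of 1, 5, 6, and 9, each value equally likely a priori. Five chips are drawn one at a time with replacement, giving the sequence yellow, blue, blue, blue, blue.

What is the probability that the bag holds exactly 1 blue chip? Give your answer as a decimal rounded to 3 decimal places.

The likelihood of the observed sequence under each hypothesis: P(data | r = 1) = (9/10)(1/10)(1/10)(1/10)(1/10) = 9e-05; P(data | r = 5) = (5/10)(5/10)(5/10)(5/10)(5/10) = 0.03125; P(data | r = 6) = (4/10)(6/10)(6/10)(6/10)(6/10) = 0.05184; P(data | r = 9) = (1/10)(9/10)(9/10)(9/10)(9/10) = 0.06561.
Multiplying each by its prior: 1/4 · 9e-05 = 2.25e-05, 1/4 · 0.03125 = 0.0078125, 1/4 · 0.05184 = 0.01296, 1/4 · 0.06561 = 0.016403; summing to 0.037198.
Therefore the posterior P(r = 1 | data) = (2.25e-05) / (0.037198) = 0.00060488.

0.001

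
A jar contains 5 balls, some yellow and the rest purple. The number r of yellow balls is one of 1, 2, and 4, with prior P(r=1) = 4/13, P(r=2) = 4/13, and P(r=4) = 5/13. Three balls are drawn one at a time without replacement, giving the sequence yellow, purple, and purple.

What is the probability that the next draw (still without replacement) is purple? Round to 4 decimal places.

0.7500

For each hypothesis, P(data | H) works out to: P(data | r = 1) = (1/5)(4/4)(3/3) = 1/5; P(data | r = 2) = (2/5)(3/4)(2/3) = 1/5; P(data | r = 4) = (4/5)(1/4)(0/3) = 0.
Weighting by the prior gives 4/13 · 1/5 = 4/65, 4/13 · 1/5 = 4/65, 5/13 · 0 = 0; these sum to 8/65.
The posterior is then P(r = 1 | data) = 1/2, P(r = 2 | data) = 1/2, P(r = 4 | data) = 0.
So P(purple next | data) = Σ P(purple next | H) P(H | data) = (1)(1/2) + (1/2)(1/2) = 3/4.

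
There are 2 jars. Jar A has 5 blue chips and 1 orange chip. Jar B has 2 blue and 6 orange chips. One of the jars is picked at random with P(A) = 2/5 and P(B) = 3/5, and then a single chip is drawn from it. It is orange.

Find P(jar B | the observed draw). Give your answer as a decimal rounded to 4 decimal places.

0.8710

The likelihood of this draw under each hypothesis: P(data | jar A) = (1/6) = 1/6; P(data | jar B) = (6/8) = 3/4.
The prior-weighted likelihoods are 2/5 · 1/6 = 1/15, 3/5 · 3/4 = 9/20; summing to 31/60.
Therefore the posterior P(jar B | data) = (9/20) / (31/60) = 27/31.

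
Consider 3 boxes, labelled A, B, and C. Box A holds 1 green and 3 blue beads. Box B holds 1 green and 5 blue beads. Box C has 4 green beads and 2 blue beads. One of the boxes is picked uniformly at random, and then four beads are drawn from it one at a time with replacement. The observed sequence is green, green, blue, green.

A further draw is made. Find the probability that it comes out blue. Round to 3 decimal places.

0.393

Under each hypothesis, the probability of the observed sequence is: P(data | box A) = (1/4)(1/4)(3/4)(1/4) = 0.011719; P(data | box B) = (1/6)(1/6)(5/6)(1/6) = 0.003858; P(data | box C) = (4/6)(4/6)(2/6)(4/6) = 0.098765.
Weighting by the prior gives 1/3 · 0.011719 = 0.0039062, 1/3 · 0.003858 = 0.001286, 1/3 · 0.098765 = 0.032922; these sum to 0.038114.
Dividing through by the total gives posterior P(box A | data) = 0.10249, P(box B | data) = 0.033741, P(box C | data) = 0.86377.
Averaging over the posterior, P(blue next | data) = (3/4)(0.10249) + (5/6)(0.033741) + (1/3)(0.86377) = 0.39291.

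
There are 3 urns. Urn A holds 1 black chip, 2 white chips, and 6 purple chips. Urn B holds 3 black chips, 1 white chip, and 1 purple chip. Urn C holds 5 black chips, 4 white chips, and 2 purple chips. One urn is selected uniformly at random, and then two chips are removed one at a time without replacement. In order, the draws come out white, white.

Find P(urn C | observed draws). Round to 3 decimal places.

0.797

For each hypothesis, P(data | H) works out to: P(data | urn A) = (2/9)(1/8) = 0.027778; P(data | urn B) = (1/5)(0/4) = 0; P(data | urn C) = (4/11)(3/10) = 0.10909.
Weighting by the prior gives 1/3 · 0.027778 = 0.0092593, 1/3 · 0 = 0, 1/3 · 0.10909 = 0.036364; summing to 0.045623.
By Bayes' rule, P(urn C | data) = (0.036364) / (0.045623) = 0.79705.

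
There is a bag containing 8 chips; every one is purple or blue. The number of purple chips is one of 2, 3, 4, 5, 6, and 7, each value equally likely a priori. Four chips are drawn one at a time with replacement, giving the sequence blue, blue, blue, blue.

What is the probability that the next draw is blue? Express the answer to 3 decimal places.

0.670

The likelihood of the observed sequence under each hypothesis: P(data | r = 2) = (6/8)(6/8)(6/8)(6/8) = 0.31641; P(data | r = 3) = (5/8)(5/8)(5/8)(5/8) = 0.15259; P(data | r = 4) = (4/8)(4/8)(4/8)(4/8) = 0.0625; P(data | r = 5) = (3/8)(3/8)(3/8)(3/8) = 0.019775; P(data | r = 6) = (2/8)(2/8)(2/8)(2/8) = 0.0039062; P(data | r = 7) = (1/8)(1/8)(1/8)(1/8) = 0.00024414.
The prior-weighted likelihoods are 1/6 · 0.31641 = 0.052734, 1/6 · 0.15259 = 0.025431, 1/6 · 0.0625 = 0.010417, 1/6 · 0.019775 = 0.0032959, 1/6 · 0.0039062 = 0.00065104, 1/6 · 0.00024414 = 4.069e-05; these sum to 0.09257.
The posterior is then P(r = 2 | data) = 0.56967, P(r = 3 | data) = 0.27473, P(r = 4 | data) = 0.11253, P(r = 5 | data) = 0.035604, P(r = 6 | data) = 0.007033, P(r = 7 | data) = 0.00043956.
So P(blue next | data) = Σ P(blue next | H) P(H | data) = (3/4)(0.56967) + (5/8)(0.27473) + (1/2)(0.11253) + (3/8)(0.035604) + (1/4)(0.007033) + (1/8)(0.00043956) = 0.67038.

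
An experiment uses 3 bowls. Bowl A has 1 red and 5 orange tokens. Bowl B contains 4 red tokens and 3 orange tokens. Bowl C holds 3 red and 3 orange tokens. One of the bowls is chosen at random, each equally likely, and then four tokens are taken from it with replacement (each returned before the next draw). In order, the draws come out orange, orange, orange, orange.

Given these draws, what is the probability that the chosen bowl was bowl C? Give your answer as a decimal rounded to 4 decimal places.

0.1080

Compute the likelihood of the observed sequence for each case: P(data | bowl A) = (5/6)(5/6)(5/6)(5/6) = 0.48225; P(data | bowl B) = (3/7)(3/7)(3/7)(3/7) = 0.033736; P(data | bowl C) = (3/6)(3/6)(3/6)(3/6) = 0.0625.
Weighting by the prior gives 1/3 · 0.48225 = 0.16075, 1/3 · 0.033736 = 0.011245, 1/3 · 0.0625 = 0.020833; summing to 0.19283.
By Bayes' rule, P(bowl C | data) = (0.020833) / (0.19283) = 0.10804.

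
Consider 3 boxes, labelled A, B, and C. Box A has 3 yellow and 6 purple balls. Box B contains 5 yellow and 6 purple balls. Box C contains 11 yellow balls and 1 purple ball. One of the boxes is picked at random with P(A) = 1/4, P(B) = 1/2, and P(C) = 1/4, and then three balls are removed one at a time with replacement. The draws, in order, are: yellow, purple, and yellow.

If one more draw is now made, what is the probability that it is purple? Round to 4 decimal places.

The likelihood of the observed sequence under each hypothesis: P(data | box A) = (3/9)(6/9)(3/9) = 0.074074; P(data | box B) = (5/11)(6/11)(5/11) = 0.1127; P(data | box C) = (11/12)(1/12)(11/12) = 0.070023.
The prior-weighted likelihoods are 1/4 · 0.074074 = 0.018519, 1/2 · 0.1127 = 0.056349, 1/4 · 0.070023 = 0.017506; these sum to 0.092373.
The posterior is then P(box A | data) = 0.20048, P(box B | data) = 0.61001, P(box C | data) = 0.18951.
The predictive probability is P(purple next | data) = (2/3)(0.20048) + (6/11)(0.61001) + (1/12)(0.18951) = 0.48218.

0.4822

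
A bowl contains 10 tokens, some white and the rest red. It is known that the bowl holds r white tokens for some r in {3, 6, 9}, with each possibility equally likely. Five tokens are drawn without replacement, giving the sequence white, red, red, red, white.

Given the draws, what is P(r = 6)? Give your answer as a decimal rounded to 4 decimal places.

0.3636

Compute the likelihood of the observed sequence for each case: P(data | r = 3) = (3/10)(7/9)(6/8)(5/7)(2/6) = 1/24; P(data | r = 6) = (6/10)(4/9)(3/8)(2/7)(5/6) = 1/42; P(data | r = 9) = (9/10)(1/9)(0/8) = 0.
The prior-weighted likelihoods are 1/3 · 1/24 = 1/72, 1/3 · 1/42 = 1/126, 1/3 · 0 = 0; with total 11/504.
Therefore the posterior P(r = 6 | data) = (1/126) / (11/504) = 4/11.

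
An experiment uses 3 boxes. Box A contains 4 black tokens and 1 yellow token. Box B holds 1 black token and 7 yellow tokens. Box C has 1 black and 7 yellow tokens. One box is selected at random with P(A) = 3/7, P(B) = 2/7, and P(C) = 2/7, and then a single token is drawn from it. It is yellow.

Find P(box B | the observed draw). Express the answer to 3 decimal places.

0.427

Under each hypothesis, the probability of this draw is: P(data | box A) = (1/5) = 1/5; P(data | box B) = (7/8) = 7/8; P(data | box C) = (7/8) = 7/8.
Multiplying each by its prior: 3/7 · 1/5 = 3/35, 2/7 · 7/8 = 1/4, 2/7 · 7/8 = 1/4; these sum to 41/70.
Hence P(box B | data) = (1/4) / (41/70) = 35/82.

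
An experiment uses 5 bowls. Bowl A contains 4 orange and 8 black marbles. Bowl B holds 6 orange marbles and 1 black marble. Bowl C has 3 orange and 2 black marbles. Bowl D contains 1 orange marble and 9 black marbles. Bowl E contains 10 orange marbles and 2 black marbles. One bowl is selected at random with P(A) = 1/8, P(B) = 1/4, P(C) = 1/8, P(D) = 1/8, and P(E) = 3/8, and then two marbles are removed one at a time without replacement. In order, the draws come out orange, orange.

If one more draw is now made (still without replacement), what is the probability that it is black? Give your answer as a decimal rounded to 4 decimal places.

The likelihood of the observed sequence under each hypothesis: P(data | bowl A) = (4/12)(3/11) = 1/11; P(data | bowl B) = (6/7)(5/6) = 5/7; P(data | bowl C) = (3/5)(2/4) = 3/10; P(data | bowl D) = (1/10)(0/9) = 0; P(data | bowl E) = (10/12)(9/11) = 15/22.
Multiplying each by its prior: 1/8 · 1/11 = 1/88, 1/4 · 5/7 = 5/28, 1/8 · 3/10 = 3/80, 1/8 · 0 = 0, 3/8 · 15/22 = 45/176; these sum to 186/385.
Dividing through by the total gives posterior P(bowl A | data) = 0.023522, P(bowl B | data) = 0.36962, P(bowl C | data) = 0.077621, P(bowl D | data) = 0, P(bowl E | data) = 0.52923.
The predictive probability is P(black next | data) = (4/5)(0.023522) + (1/5)(0.36962) + (2/3)(0.077621) + (1/5)(0.52923) = 0.25034.

0.2503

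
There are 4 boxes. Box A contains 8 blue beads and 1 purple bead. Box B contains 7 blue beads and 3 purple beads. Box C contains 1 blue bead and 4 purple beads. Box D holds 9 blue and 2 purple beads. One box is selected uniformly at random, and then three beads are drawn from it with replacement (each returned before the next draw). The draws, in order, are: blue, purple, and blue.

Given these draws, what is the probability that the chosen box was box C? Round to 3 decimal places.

0.082

The likelihood of the observed sequence under each hypothesis: P(data | box A) = (8/9)(1/9)(8/9) = 0.087791; P(data | box B) = (7/10)(3/10)(7/10) = 0.147; P(data | box C) = (1/5)(4/5)(1/5) = 0.032; P(data | box D) = (9/11)(2/11)(9/11) = 0.12171.
The prior-weighted likelihoods are 1/4 · 0.087791 = 0.021948, 1/4 · 0.147 = 0.03675, 1/4 · 0.032 = 0.008, 1/4 · 0.12171 = 0.030428; these sum to 0.097126.
By Bayes' rule, P(box C | data) = (0.008) / (0.097126) = 0.082367.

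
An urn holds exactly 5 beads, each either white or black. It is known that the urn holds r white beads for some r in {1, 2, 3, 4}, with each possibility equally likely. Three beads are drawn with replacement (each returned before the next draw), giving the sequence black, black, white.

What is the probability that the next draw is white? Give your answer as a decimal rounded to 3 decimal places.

Compute the likelihood of the observed sequence for each case: P(data | r = 1) = (4/5)(4/5)(1/5) = 16/125; P(data | r = 2) = (3/5)(3/5)(2/5) = 18/125; P(data | r = 3) = (2/5)(2/5)(3/5) = 12/125; P(data | r = 4) = (1/5)(1/5)(4/5) = 4/125.
Weighting by the prior gives 1/4 · 16/125 = 4/125, 1/4 · 18/125 = 9/250, 1/4 · 12/125 = 3/125, 1/4 · 4/125 = 1/125; summing to 1/10.
The posterior is then P(r = 1 | data) = 8/25, P(r = 2 | data) = 9/25, P(r = 3 | data) = 6/25, P(r = 4 | data) = 2/25.
The predictive probability is P(white next | data) = (1/5)(8/25) + (2/5)(9/25) + (3/5)(6/25) + (4/5)(2/25) = 52/125.

0.416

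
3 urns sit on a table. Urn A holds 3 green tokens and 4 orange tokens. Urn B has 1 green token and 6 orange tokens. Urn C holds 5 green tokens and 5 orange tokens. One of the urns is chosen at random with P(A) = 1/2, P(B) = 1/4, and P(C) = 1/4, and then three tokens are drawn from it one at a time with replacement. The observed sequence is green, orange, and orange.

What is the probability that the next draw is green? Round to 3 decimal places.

0.387

Compute the likelihood of the observed sequence for each case: P(data | urn A) = (3/7)(4/7)(4/7) = 0.13994; P(data | urn B) = (1/7)(6/7)(6/7) = 0.10496; P(data | urn C) = (5/10)(5/10)(5/10) = 0.125.
Weighting by the prior gives 1/2 · 0.13994 = 0.069971, 1/4 · 0.10496 = 0.026239, 1/4 · 0.125 = 0.03125; these sum to 0.12746.
Dividing through by the total gives posterior P(urn A | data) = 0.54896, P(urn B | data) = 0.20586, P(urn C | data) = 0.24518.
Averaging over the posterior, P(green next | data) = (3/7)(0.54896) + (1/7)(0.20586) + (1/2)(0.24518) = 0.38727.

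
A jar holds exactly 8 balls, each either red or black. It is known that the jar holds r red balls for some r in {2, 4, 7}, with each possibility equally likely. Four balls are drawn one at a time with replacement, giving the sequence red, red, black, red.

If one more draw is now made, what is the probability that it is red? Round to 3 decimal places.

Compute the likelihood of the observed sequence for each case: P(data | r = 2) = (2/8)(2/8)(6/8)(2/8) = 0.011719; P(data | r = 4) = (4/8)(4/8)(4/8)(4/8) = 0.0625; P(data | r = 7) = (7/8)(7/8)(1/8)(7/8) = 0.08374.
Weighting by the prior gives 1/3 · 0.011719 = 0.0039062, 1/3 · 0.0625 = 0.020833, 1/3 · 0.08374 = 0.027913; these sum to 0.052653.
Dividing through by the total gives posterior P(r = 2 | data) = 0.074189, P(r = 4 | data) = 0.39567, P(r = 7 | data) = 0.53014.
So P(red next | data) = Σ P(red next | H) P(H | data) = (1/4)(0.074189) + (1/2)(0.39567) + (7/8)(0.53014) = 0.68026.

0.680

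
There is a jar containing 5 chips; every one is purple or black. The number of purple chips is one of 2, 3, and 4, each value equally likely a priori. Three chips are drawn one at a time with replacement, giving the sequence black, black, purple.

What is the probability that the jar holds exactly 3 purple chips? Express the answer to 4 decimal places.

Compute the likelihood of the observed sequence for each case: P(data | r = 2) = (3/5)(3/5)(2/5) = 18/125; P(data | r = 3) = (2/5)(2/5)(3/5) = 12/125; P(data | r = 4) = (1/5)(1/5)(4/5) = 4/125.
Multiplying each by its prior: 1/3 · 18/125 = 6/125, 1/3 · 12/125 = 4/125, 1/3 · 4/125 = 4/375; summing to 34/375.
By Bayes' rule, P(r = 3 | data) = (4/125) / (34/375) = 6/17.

0.3529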